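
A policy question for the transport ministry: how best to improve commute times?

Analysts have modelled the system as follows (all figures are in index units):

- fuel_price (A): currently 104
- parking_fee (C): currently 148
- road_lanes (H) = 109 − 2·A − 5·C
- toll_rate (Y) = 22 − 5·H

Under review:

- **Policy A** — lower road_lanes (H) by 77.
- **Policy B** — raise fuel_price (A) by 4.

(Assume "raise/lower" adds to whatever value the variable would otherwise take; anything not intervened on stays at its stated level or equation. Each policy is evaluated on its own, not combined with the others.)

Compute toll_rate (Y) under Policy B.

4257

Policy B (A + 4):
  A = 104 + 4 = 108
  C = 148
  H = 109 − 2·108 − 5·148 = -847
  Y = 22 − 5·(-847) = 4257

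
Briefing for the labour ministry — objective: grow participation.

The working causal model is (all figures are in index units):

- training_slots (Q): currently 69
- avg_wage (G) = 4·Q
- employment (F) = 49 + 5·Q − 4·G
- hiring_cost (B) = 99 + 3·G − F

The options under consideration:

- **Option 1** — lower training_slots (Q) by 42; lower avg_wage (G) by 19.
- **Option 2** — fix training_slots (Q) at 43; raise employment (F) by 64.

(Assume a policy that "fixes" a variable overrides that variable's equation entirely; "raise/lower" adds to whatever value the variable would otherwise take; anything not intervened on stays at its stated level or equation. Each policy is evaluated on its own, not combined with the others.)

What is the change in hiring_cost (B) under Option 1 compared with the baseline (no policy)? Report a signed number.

-1099

Baseline:
  Q = 69
  G = 0 + 4·69 = 276
  F = 49 + 5·69 − 4·276 = -710
  B = 99 + 3·276 − (-710) = 1637
Option 1 (Q − 42, G − 19):
  Q = 69 − 42 = 27
  G = 0 + 4·27 (−19 from intervention) = 89
  F = 49 + 5·27 − 4·89 = -172
  B = 99 + 3·89 − (-172) = 538
Change in B: 538 − 1637 = -1099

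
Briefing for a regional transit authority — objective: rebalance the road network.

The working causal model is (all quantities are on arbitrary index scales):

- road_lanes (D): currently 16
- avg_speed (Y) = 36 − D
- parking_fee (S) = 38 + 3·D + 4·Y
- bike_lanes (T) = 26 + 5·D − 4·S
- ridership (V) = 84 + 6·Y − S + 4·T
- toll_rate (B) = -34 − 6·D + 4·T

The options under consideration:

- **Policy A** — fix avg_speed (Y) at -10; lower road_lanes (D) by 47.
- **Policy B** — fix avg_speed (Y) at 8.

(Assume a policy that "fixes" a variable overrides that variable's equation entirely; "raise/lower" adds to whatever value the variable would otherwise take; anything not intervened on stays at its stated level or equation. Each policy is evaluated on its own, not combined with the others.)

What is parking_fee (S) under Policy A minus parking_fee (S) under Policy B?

Policy A (Y := -10, D − 47):
  D = 16 − 47 = -31
  Y = -10
  S = 38 + 3·(-31) + 4·(-10) = -95
Policy B (Y := 8):
  D = 16
  Y = 8
  S = 38 + 3·16 + 4·8 = 118
S: -95 − 118 = -213

-213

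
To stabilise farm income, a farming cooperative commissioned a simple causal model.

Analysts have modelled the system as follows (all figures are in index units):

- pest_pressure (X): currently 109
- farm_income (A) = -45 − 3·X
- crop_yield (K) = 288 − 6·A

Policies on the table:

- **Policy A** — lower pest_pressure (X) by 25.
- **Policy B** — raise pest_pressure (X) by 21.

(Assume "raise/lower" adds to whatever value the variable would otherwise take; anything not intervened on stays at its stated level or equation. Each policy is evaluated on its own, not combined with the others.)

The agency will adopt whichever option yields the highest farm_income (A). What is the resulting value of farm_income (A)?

Policy A (X − 25):
  X = 109 − 25 = 84
  A = -45 − 3·84 = -297
Policy B (X + 21):
  X = 109 + 21 = 130
  A = -45 − 3·130 = -435
Comparing — Policy A: A=-297, Policy B: A=-435. Highest is -297 (Policy A).

-297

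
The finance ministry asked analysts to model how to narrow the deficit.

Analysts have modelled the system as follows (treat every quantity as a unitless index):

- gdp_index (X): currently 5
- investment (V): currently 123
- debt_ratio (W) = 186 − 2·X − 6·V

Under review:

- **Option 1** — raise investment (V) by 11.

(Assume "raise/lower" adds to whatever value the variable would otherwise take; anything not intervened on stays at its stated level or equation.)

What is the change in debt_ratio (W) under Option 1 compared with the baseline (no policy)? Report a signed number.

Baseline:
  X = 5
  V = 123
  W = 186 − 2·5 − 6·123 = -562
Option 1 (V + 11):
  X = 5
  V = 123 + 11 = 134
  W = 186 − 2·5 − 6·134 = -628
Change in W: -628 − (-562) = -66

-66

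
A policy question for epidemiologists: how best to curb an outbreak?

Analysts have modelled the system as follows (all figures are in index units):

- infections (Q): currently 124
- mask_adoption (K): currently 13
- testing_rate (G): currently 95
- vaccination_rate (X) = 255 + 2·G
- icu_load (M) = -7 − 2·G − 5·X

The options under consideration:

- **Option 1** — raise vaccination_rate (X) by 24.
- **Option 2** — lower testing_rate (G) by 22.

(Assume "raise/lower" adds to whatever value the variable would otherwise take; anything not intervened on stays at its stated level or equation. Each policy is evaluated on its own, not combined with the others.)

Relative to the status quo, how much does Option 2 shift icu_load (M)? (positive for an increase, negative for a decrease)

264

Baseline:
  G = 95
  X = 255 + 2·95 = 445
  M = -7 − 2·95 − 5·445 = -2422
Option 2 (G − 22):
  G = 95 − 22 = 73
  X = 255 + 2·73 = 401
  M = -7 − 2·73 − 5·401 = -2158
Change in M: -2158 − (-2422) = 264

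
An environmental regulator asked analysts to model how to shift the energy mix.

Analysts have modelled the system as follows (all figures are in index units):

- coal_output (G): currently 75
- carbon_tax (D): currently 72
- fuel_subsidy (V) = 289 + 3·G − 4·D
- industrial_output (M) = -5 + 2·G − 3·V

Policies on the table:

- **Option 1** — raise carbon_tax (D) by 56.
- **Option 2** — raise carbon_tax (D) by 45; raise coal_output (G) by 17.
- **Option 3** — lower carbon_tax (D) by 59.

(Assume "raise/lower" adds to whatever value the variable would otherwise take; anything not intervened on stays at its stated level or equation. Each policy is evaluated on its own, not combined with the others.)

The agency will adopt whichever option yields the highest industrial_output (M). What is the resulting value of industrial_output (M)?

Option 1 (D + 56):
  G = 75
  D = 72 + 56 = 128
  V = 289 + 3·75 − 4·128 = 2
  M = -5 + 2·75 − 3·2 = 139
Option 2 (D + 45, G + 17):
  G = 75 + 17 = 92
  D = 72 + 45 = 117
  V = 289 + 3·92 − 4·117 = 97
  M = -5 + 2·92 − 3·97 = -112
Option 3 (D − 59):
  G = 75
  D = 72 − 59 = 13
  V = 289 + 3·75 − 4·13 = 462
  M = -5 + 2·75 − 3·462 = -1241
Comparing — Option 1: M=139, Option 2: M=-112, Option 3: M=-1241. Highest is 139 (Option 1).

139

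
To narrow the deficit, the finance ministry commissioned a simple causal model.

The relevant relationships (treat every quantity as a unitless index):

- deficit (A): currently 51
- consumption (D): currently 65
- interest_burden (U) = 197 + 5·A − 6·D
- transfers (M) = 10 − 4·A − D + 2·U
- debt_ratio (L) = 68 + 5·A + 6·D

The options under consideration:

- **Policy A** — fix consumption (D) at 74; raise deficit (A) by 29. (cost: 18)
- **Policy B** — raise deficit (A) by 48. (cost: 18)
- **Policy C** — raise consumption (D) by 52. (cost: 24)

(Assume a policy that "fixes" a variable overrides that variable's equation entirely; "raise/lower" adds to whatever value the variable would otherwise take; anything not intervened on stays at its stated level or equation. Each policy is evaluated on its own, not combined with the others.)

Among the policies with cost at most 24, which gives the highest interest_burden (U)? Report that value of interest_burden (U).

302

Policy A (D := 74, A + 29):
  A = 51 + 29 = 80
  D = 74
  U = 197 + 5·80 − 6·74 = 153
Policy B (A + 48):
  A = 51 + 48 = 99
  D = 65
  U = 197 + 5·99 − 6·65 = 302
Policy C (D + 52):
  A = 51
  D = 65 + 52 = 117
  U = 197 + 5·51 − 6·117 = -250
Comparing — Policy A: U=153, Policy B: U=302, Policy C: U=-250. Highest is 302 (Policy B).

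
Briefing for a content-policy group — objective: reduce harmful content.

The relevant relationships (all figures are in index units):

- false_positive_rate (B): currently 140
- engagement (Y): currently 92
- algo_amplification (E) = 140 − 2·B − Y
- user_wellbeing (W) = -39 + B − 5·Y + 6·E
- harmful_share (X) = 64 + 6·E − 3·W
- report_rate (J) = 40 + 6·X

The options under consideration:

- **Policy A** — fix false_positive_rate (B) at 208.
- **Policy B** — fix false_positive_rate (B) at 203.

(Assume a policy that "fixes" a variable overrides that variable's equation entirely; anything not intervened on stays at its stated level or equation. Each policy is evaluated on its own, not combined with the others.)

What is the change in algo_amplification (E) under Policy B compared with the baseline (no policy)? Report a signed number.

-126

Baseline:
  B = 140
  Y = 92
  E = 140 − 2·140 − 92 = -232
Policy B (B := 203):
  B = 203
  Y = 92
  E = 140 − 2·203 − 92 = -358
Change in E: -358 − (-232) = -126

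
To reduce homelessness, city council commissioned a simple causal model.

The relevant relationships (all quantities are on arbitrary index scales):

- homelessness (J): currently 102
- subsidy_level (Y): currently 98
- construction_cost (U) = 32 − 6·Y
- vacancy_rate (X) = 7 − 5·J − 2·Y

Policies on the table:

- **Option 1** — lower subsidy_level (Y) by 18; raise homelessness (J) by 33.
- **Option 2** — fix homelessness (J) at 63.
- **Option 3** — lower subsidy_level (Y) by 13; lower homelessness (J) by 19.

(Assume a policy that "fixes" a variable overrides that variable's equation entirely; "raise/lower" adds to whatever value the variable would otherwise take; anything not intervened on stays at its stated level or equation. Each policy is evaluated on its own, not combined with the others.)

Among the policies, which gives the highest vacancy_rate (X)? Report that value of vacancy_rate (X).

-504

Option 1 (Y − 18, J + 33):
  J = 102 + 33 = 135
  Y = 98 − 18 = 80
  X = 7 − 5·135 − 2·80 = -828
Option 2 (J := 63):
  J = 63
  Y = 98
  X = 7 − 5·63 − 2·98 = -504
Option 3 (Y − 13, J − 19):
  J = 102 − 19 = 83
  Y = 98 − 13 = 85
  X = 7 − 5·83 − 2·85 = -578
Comparing — Option 1: X=-828, Option 2: X=-504, Option 3: X=-578. Highest is -504 (Option 2).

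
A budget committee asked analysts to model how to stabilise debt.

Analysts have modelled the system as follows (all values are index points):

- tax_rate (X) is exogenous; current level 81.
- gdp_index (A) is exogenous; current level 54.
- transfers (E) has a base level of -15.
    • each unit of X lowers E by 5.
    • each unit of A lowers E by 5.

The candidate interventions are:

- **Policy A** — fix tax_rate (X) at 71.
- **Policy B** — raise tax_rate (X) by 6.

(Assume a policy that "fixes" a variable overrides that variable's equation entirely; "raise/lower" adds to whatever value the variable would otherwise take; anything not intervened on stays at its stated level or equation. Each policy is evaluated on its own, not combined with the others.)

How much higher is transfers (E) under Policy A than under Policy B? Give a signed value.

80

Policy A (X := 71):
  X = 71
  A = 54
  E = -15 − 5·71 − 5·54 = -640
Policy B (X + 6):
  X = 81 + 6 = 87
  A = 54
  E = -15 − 5·87 − 5·54 = -720
E: -640 − (-720) = 80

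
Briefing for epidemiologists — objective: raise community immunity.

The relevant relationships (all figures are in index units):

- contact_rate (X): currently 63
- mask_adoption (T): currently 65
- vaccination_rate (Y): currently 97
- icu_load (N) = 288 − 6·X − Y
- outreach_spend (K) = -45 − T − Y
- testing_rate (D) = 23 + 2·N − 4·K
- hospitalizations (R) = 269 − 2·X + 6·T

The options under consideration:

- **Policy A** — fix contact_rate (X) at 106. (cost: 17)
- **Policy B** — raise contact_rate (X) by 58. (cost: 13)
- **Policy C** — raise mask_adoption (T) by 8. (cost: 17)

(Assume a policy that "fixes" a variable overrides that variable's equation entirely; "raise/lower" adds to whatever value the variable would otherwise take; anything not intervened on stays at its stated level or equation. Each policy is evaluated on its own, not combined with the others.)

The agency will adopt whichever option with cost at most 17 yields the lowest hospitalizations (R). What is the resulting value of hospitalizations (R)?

417

Policy A (X := 106):
  X = 106
  T = 65
  R = 269 − 2·106 + 6·65 = 447
Policy B (X + 58):
  X = 63 + 58 = 121
  T = 65
  R = 269 − 2·121 + 6·65 = 417
Policy C (T + 8):
  X = 63
  T = 65 + 8 = 73
  R = 269 − 2·63 + 6·73 = 581
Comparing — Policy A: R=447, Policy B: R=417, Policy C: R=581. Lowest is 417 (Policy B).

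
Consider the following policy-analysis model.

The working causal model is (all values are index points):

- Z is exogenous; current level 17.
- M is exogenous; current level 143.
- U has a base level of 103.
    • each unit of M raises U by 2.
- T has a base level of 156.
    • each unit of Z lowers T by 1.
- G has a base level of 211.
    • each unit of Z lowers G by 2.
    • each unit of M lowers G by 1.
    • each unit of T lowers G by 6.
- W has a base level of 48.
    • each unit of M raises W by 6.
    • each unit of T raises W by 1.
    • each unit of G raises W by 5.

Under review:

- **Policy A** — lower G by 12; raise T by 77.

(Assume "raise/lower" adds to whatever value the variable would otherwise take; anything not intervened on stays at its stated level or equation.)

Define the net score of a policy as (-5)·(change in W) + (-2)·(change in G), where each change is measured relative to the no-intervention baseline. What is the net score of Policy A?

Baseline:
  Z = 17
  M = 143
  T = 156 − 17 = 139
  G = 211 − 2·17 − 143 − 6·139 = -800
  W = 48 + 6·143 + 139 + 5·(-800) = -2955
Policy A (G − 12, T + 77):
  Z = 17
  M = 143
  T = 156 − 17 (+77 from intervention) = 216
  G = 211 − 2·17 − 143 − 6·216 (−12 from intervention) = -1274
  W = 48 + 6·143 + 216 + 5·(-1274) = -5248
ΔW = -5248 − (-2955) = -2293; ΔG = -1274 − (-800) = -474
Score = (-5)·(-2293) + (-2)·(-474) = 12413

12413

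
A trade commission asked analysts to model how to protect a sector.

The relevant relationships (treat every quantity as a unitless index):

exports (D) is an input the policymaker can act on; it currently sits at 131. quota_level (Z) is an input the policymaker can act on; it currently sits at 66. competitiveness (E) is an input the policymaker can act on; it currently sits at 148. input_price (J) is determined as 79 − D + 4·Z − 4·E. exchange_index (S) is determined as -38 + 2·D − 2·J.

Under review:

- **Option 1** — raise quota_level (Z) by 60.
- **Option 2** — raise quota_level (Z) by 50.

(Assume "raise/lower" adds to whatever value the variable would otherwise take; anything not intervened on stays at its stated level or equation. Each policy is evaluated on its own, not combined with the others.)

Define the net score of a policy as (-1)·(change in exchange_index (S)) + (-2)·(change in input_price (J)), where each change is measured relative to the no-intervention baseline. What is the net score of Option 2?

0

Baseline:
  D = 131
  Z = 66
  E = 148
  J = 79 − 131 + 4·66 − 4·148 = -380
  S = -38 + 2·131 − 2·(-380) = 984
Option 2 (Z + 50):
  D = 131
  Z = 66 + 50 = 116
  E = 148
  J = 79 − 131 + 4·116 − 4·148 = -180
  S = -38 + 2·131 − 2·(-180) = 584
ΔS = 584 − 984 = -400; ΔJ = -180 − (-380) = 200
Score = (-1)·(-400) + (-2)·200 = 0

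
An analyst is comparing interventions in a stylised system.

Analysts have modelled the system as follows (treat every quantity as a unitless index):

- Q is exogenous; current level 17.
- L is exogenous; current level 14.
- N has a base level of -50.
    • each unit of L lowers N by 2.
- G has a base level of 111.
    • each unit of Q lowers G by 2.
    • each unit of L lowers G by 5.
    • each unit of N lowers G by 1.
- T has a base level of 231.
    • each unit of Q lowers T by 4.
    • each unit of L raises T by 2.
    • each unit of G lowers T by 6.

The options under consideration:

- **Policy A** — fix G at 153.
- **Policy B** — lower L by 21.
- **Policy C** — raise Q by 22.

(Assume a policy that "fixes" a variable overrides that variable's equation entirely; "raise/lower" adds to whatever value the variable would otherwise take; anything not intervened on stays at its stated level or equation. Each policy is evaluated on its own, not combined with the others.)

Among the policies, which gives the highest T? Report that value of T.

-143

Policy A (G := 153):
  Q = 17
  L = 14
  N = -50 − 2·14 = -78
  G = 153
  T = 231 − 4·17 + 2·14 − 6·153 = -727
Policy B (L − 21):
  Q = 17
  L = 14 − 21 = -7
  N = -50 − 2·(-7) = -36
  G = 111 − 2·17 − 5·(-7) − (-36) = 148
  T = 231 − 4·17 + 2·(-7) − 6·148 = -739
Policy C (Q + 22):
  Q = 17 + 22 = 39
  L = 14
  N = -50 − 2·14 = -78
  G = 111 − 2·39 − 5·14 − (-78) = 41
  T = 231 − 4·39 + 2·14 − 6·41 = -143
Comparing — Policy A: T=-727, Policy B: T=-739, Policy C: T=-143. Highest is -143 (Policy C).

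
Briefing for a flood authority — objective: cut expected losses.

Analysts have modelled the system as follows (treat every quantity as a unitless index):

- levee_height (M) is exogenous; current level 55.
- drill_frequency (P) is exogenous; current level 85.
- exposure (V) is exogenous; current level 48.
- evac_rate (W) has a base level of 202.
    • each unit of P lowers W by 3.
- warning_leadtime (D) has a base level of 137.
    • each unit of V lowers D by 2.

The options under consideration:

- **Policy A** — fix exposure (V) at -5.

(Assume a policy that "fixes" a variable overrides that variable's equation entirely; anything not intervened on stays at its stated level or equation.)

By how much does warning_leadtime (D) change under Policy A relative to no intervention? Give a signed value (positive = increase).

Baseline:
  V = 48
  D = 137 − 2·48 = 41
Policy A (V := -5):
  V = -5
  D = 137 − 2·(-5) = 147
Change in D: 147 − 41 = 106

106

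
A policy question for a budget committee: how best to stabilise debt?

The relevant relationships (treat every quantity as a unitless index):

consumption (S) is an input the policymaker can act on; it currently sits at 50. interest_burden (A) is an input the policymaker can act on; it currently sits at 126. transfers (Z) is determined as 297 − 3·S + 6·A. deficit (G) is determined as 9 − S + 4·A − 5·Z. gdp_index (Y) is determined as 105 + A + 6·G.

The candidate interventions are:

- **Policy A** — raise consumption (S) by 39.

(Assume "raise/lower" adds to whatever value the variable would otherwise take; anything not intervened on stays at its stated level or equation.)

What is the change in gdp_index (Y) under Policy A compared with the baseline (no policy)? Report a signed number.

3276

Baseline:
  S = 50
  A = 126
  Z = 297 − 3·50 + 6·126 = 903
  G = 9 − 50 + 4·126 − 5·903 = -4052
  Y = 105 + 126 + 6·(-4052) = -24081
Policy A (S + 39):
  S = 50 + 39 = 89
  A = 126
  Z = 297 − 3·89 + 6·126 = 786
  G = 9 − 89 + 4·126 − 5·786 = -3506
  Y = 105 + 126 + 6·(-3506) = -20805
Change in Y: -20805 − (-24081) = 3276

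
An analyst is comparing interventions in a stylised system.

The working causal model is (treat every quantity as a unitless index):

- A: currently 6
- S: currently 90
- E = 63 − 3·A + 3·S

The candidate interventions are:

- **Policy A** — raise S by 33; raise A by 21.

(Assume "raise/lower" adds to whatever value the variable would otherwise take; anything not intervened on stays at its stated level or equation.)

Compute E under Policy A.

351

Policy A (S + 33, A + 21):
  A = 6 + 21 = 27
  S = 90 + 33 = 123
  E = 63 − 3·27 + 3·123 = 351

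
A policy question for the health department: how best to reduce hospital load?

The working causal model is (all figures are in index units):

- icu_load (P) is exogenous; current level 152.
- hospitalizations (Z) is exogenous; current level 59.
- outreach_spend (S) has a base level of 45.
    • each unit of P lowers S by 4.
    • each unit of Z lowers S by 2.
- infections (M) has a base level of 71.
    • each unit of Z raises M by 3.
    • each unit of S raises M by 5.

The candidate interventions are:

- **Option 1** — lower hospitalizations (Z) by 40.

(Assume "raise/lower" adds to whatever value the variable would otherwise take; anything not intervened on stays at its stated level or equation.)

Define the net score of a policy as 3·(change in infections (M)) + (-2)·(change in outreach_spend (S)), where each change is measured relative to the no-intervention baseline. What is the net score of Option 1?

680

Baseline:
  P = 152
  Z = 59
  S = 45 − 4·152 − 2·59 = -681
  M = 71 + 3·59 + 5·(-681) = -3157
Option 1 (Z − 40):
  P = 152
  Z = 59 − 40 = 19
  S = 45 − 4·152 − 2·19 = -601
  M = 71 + 3·19 + 5·(-601) = -2877
ΔM = -2877 − (-3157) = 280; ΔS = -601 − (-681) = 80
Score = 3·280 + (-2)·80 = 680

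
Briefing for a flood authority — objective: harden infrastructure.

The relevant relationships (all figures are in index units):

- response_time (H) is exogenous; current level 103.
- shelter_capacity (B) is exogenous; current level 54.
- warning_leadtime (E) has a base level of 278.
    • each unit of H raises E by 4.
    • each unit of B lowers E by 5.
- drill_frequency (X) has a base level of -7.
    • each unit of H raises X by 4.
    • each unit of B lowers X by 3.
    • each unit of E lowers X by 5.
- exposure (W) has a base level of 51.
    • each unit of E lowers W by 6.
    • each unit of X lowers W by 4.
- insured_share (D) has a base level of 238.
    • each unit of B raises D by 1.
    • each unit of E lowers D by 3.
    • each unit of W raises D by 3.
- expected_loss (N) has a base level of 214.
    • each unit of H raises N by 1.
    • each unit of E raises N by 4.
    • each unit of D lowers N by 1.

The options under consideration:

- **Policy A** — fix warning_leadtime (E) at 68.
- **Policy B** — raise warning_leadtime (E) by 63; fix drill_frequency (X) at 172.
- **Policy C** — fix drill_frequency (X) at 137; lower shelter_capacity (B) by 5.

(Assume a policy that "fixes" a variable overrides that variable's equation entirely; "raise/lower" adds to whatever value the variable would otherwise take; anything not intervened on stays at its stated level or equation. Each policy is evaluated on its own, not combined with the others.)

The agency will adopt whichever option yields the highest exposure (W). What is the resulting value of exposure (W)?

Policy A (E := 68):
  H = 103
  B = 54
  E = 68
  X = -7 + 4·103 − 3·54 − 5·68 = -97
  W = 51 − 6·68 − 4·(-97) = 31
Policy B (E + 63, X := 172):
  H = 103
  B = 54
  E = 278 + 4·103 − 5·54 (+63 from intervention) = 483
  X = 172
  W = 51 − 6·483 − 4·172 = -3535
Policy C (X := 137, B − 5):
  H = 103
  B = 54 − 5 = 49
  E = 278 + 4·103 − 5·49 = 445
  X = 137
  W = 51 − 6·445 − 4·137 = -3167
Comparing — Policy A: W=31, Policy B: W=-3535, Policy C: W=-3167. Highest is 31 (Policy A).

31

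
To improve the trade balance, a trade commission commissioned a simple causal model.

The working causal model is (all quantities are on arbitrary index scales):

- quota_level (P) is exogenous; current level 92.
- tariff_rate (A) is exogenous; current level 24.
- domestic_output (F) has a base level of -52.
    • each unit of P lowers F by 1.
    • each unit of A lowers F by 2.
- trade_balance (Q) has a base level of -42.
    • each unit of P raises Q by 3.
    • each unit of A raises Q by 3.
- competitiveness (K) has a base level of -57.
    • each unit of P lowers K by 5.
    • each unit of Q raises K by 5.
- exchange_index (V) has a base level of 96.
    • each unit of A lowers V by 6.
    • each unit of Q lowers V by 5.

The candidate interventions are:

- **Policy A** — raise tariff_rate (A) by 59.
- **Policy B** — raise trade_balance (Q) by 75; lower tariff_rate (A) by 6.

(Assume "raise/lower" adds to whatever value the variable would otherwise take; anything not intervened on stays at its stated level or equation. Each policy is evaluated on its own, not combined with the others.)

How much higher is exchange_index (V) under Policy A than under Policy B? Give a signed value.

Policy A (A + 59):
  P = 92
  A = 24 + 59 = 83
  Q = -42 + 3·92 + 3·83 = 483
  V = 96 − 6·83 − 5·483 = -2817
Policy B (Q + 75, A − 6):
  P = 92
  A = 24 − 6 = 18
  Q = -42 + 3·92 + 3·18 (+75 from intervention) = 363
  V = 96 − 6·18 − 5·363 = -1827
V: -2817 − (-1827) = -990

-990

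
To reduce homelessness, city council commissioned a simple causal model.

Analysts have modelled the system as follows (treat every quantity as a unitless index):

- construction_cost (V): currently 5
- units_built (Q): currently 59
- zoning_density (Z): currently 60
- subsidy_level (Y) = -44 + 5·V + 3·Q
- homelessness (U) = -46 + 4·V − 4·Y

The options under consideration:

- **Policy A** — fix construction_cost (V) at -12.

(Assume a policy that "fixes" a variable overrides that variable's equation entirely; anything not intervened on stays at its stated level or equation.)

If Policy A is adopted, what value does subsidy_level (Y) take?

73

Policy A (V := -12):
  V = -12
  Q = 59
  Y = -44 + 5·(-12) + 3·59 = 73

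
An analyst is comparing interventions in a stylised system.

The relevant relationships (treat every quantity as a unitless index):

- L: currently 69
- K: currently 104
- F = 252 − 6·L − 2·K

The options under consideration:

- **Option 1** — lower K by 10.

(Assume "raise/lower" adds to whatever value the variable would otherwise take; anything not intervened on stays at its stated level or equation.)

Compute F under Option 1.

-350

Option 1 (K − 10):
  L = 69
  K = 104 − 10 = 94
  F = 252 − 6·69 − 2·94 = -350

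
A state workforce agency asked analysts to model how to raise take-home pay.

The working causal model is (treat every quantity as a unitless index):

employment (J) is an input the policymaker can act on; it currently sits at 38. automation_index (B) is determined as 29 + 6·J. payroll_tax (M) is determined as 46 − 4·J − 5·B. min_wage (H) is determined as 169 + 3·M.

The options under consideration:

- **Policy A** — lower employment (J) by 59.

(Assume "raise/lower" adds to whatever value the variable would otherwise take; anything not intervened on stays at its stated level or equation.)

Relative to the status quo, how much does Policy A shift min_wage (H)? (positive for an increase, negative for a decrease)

Baseline:
  J = 38
  B = 29 + 6·38 = 257
  M = 46 − 4·38 − 5·257 = -1391
  H = 169 + 3·(-1391) = -4004
Policy A (J − 59):
  J = 38 − 59 = -21
  B = 29 + 6·(-21) = -97
  M = 46 − 4·(-21) − 5·(-97) = 615
  H = 169 + 3·615 = 2014
Change in H: 2014 − (-4004) = 6018

6018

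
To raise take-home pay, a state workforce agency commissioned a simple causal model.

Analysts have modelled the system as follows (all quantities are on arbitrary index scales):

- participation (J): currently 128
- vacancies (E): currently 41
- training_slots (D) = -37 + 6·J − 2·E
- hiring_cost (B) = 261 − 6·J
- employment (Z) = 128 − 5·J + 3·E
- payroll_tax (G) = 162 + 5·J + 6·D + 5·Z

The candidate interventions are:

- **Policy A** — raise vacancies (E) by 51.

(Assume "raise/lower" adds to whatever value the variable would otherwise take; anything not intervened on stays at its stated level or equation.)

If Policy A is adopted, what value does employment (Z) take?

-236

Policy A (E + 51):
  J = 128
  E = 41 + 51 = 92
  Z = 128 − 5·128 + 3·92 = -236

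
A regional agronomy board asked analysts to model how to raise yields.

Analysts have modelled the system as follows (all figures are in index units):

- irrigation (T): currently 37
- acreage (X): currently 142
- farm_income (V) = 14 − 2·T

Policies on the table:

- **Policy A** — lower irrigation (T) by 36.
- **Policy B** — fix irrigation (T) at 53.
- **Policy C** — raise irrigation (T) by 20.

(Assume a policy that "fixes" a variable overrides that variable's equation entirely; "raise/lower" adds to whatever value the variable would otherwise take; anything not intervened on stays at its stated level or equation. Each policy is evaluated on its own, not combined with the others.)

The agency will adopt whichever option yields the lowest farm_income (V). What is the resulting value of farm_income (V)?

Policy A (T − 36):
  T = 37 − 36 = 1
  V = 14 − 2·1 = 12
Policy B (T := 53):
  T = 53
  V = 14 − 2·53 = -92
Policy C (T + 20):
  T = 37 + 20 = 57
  V = 14 − 2·57 = -100
Comparing — Policy A: V=12, Policy B: V=-92, Policy C: V=-100. Lowest is -100 (Policy C).

-100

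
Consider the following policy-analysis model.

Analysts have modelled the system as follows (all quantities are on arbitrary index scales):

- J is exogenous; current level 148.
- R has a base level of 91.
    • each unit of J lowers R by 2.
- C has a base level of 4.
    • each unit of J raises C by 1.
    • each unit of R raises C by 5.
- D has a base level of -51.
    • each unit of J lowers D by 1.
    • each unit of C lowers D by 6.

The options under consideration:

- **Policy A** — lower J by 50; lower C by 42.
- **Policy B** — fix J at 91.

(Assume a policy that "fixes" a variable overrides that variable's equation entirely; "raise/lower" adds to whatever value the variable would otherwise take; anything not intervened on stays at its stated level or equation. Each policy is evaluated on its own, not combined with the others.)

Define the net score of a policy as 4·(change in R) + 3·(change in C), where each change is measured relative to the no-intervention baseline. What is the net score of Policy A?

1624

Baseline:
  J = 148
  R = 91 − 2·148 = -205
  C = 4 + 148 + 5·(-205) = -873
Policy A (J − 50, C − 42):
  J = 148 − 50 = 98
  R = 91 − 2·98 = -105
  C = 4 + 98 + 5·(-105) (−42 from intervention) = -465
ΔR = -105 − (-205) = 100; ΔC = -465 − (-873) = 408
Score = 4·100 + 3·408 = 1624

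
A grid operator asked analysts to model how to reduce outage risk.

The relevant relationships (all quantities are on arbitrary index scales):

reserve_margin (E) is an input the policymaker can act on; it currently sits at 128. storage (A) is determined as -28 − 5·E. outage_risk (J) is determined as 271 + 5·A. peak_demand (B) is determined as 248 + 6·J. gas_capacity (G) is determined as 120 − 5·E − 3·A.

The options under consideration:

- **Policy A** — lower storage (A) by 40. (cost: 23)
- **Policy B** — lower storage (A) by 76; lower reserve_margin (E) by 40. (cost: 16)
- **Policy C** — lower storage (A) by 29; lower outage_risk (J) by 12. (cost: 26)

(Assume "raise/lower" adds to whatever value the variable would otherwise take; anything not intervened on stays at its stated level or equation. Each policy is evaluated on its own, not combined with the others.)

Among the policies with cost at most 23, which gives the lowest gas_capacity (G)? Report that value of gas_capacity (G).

1312

Policy A (A − 40):
  E = 128
  A = -28 − 5·128 (−40 from intervention) = -708
  G = 120 − 5·128 − 3·(-708) = 1604
Policy B (A − 76, E − 40):
  E = 128 − 40 = 88
  A = -28 − 5·88 (−76 from intervention) = -544
  G = 120 − 5·88 − 3·(-544) = 1312
Comparing — Policy A: G=1604, Policy B: G=1312. Lowest is 1312 (Policy B).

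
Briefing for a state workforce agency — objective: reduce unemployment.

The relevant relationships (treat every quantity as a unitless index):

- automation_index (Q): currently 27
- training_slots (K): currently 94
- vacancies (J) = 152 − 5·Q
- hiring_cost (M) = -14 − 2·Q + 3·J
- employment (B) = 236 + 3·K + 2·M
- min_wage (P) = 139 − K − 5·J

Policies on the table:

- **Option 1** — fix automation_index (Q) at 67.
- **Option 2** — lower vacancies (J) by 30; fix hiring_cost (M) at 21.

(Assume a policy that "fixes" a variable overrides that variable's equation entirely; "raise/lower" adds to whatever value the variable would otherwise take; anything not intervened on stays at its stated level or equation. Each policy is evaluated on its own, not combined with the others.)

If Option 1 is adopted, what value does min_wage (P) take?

Option 1 (Q := 67):
  Q = 67
  K = 94
  J = 152 − 5·67 = -183
  P = 139 − 94 − 5·(-183) = 960

960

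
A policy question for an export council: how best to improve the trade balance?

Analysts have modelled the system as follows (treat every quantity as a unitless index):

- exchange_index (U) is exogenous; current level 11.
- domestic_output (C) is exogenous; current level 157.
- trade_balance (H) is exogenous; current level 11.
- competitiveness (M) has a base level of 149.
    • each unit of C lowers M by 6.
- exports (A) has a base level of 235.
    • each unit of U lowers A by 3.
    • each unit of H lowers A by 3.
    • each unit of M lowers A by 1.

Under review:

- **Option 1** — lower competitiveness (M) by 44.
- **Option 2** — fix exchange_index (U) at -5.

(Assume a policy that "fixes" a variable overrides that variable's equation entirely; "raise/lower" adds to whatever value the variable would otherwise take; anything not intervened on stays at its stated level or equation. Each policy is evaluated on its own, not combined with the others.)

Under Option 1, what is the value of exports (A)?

Option 1 (M − 44):
  U = 11
  C = 157
  H = 11
  M = 149 − 6·157 (−44 from intervention) = -837
  A = 235 − 3·11 − 3·11 − (-837) = 1006

1006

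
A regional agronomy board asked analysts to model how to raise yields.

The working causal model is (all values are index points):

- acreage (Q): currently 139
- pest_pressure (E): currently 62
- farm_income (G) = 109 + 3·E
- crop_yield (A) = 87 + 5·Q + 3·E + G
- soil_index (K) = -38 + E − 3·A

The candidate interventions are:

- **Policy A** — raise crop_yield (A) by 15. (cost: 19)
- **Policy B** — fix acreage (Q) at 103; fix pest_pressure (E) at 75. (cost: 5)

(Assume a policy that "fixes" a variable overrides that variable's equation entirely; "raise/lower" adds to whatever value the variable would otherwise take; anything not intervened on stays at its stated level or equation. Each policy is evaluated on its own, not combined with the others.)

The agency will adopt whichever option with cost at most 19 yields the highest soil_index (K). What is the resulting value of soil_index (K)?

Policy A (A + 15):
  Q = 139
  E = 62
  G = 109 + 3·62 = 295
  A = 87 + 5·139 + 3·62 + 295 (+15 from intervention) = 1278
  K = -38 + 62 − 3·1278 = -3810
Policy B (Q := 103, E := 75):
  Q = 103
  E = 75
  G = 109 + 3·75 = 334
  A = 87 + 5·103 + 3·75 + 334 = 1161
  K = -38 + 75 − 3·1161 = -3446
Comparing — Policy A: K=-3810, Policy B: K=-3446. Highest is -3446 (Policy B).

-3446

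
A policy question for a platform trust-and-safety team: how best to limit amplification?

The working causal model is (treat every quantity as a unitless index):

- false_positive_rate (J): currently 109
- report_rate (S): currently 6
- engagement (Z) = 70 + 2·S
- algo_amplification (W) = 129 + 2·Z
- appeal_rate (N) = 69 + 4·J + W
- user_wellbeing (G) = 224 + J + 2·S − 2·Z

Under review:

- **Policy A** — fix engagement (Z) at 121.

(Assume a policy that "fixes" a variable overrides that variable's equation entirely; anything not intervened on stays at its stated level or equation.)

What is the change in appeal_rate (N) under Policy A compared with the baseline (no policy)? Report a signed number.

Baseline:
  J = 109
  S = 6
  Z = 70 + 2·6 = 82
  W = 129 + 2·82 = 293
  N = 69 + 4·109 + 293 = 798
Policy A (Z := 121):
  J = 109
  S = 6
  Z = 121
  W = 129 + 2·121 = 371
  N = 69 + 4·109 + 371 = 876
Change in N: 876 − 798 = 78

78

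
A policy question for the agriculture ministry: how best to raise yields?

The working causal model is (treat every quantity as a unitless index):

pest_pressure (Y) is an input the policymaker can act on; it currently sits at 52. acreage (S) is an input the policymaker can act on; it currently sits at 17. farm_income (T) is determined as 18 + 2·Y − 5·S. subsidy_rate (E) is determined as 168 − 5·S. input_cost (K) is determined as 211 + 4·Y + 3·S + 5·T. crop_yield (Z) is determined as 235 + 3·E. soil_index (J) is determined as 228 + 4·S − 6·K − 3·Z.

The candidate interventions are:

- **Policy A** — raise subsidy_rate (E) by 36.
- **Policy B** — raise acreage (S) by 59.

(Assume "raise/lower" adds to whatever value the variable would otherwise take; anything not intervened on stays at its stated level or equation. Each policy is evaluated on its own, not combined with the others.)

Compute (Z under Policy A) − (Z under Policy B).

993

Policy A (E + 36):
  S = 17
  E = 168 − 5·17 (+36 from intervention) = 119
  Z = 235 + 3·119 = 592
Policy B (S + 59):
  S = 17 + 59 = 76
  E = 168 − 5·76 = -212
  Z = 235 + 3·(-212) = -401
Z: 592 − (-401) = 993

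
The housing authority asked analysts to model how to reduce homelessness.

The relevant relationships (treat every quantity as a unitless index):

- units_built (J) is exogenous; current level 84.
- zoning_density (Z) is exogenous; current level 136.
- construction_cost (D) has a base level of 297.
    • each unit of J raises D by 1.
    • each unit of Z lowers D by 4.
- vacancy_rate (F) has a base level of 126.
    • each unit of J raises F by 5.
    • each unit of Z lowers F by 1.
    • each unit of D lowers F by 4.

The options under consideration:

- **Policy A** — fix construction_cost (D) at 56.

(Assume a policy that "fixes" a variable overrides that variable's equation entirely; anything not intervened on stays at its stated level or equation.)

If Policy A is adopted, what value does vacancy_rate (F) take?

186

Policy A (D := 56):
  J = 84
  Z = 136
  D = 56
  F = 126 + 5·84 − 136 − 4·56 = 186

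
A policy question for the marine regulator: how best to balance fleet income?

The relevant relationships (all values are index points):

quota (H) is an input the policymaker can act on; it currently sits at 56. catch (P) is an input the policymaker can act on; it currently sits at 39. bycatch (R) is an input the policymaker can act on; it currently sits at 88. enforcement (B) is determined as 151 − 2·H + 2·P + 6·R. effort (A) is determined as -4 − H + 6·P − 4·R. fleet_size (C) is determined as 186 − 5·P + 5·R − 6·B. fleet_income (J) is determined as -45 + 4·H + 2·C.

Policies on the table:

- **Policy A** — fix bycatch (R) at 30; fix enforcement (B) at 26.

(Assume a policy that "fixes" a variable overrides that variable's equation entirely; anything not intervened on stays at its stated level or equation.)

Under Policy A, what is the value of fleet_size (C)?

-15

Policy A (R := 30, B := 26):
  H = 56
  P = 39
  R = 30
  B = 26
  C = 186 − 5·39 + 5·30 − 6·26 = -15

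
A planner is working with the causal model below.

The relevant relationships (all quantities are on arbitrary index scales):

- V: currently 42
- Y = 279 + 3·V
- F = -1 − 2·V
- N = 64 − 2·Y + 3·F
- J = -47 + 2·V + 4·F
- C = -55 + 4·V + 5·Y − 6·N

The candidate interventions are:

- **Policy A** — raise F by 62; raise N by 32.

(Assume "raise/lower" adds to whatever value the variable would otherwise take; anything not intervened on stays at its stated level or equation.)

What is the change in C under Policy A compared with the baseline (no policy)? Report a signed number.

-1308

Baseline:
  V = 42
  Y = 279 + 3·42 = 405
  F = -1 − 2·42 = -85
  N = 64 − 2·405 + 3·(-85) = -1001
  C = -55 + 4·42 + 5·405 − 6·(-1001) = 8144
Policy A (F + 62, N + 32):
  V = 42
  Y = 279 + 3·42 = 405
  F = -1 − 2·42 (+62 from intervention) = -23
  N = 64 − 2·405 + 3·(-23) (+32 from intervention) = -783
  C = -55 + 4·42 + 5·405 − 6·(-783) = 6836
Change in C: 6836 − 8144 = -1308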